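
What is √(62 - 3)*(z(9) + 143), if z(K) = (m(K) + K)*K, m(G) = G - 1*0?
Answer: 305*√59 ≈ 2342.8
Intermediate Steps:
m(G) = G (m(G) = G + 0 = G)
z(K) = 2*K² (z(K) = (K + K)*K = (2*K)*K = 2*K²)
√(62 - 3)*(z(9) + 143) = √(62 - 3)*(2*9² + 143) = √59*(2*81 + 143) = √59*(162 + 143) = √59*305 = 305*√59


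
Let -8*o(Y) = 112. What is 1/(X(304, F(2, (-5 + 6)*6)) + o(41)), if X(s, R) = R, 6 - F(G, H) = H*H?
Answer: -1/44 ≈ -0.022727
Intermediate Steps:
o(Y) = -14 (o(Y) = -1/8*112 = -14)
F(G, H) = 6 - H**2 (F(G, H) = 6 - H*H = 6 - H**2)
1/(X(304, F(2, (-5 + 6)*6)) + o(41)) = 1/((6 - ((-5 + 6)*6)**2) - 14) = 1/((6 - (1*6)**2) - 14) = 1/((6 - 1*6**2) - 14) = 1/((6 - 1*36) - 14) = 1/((6 - 36) - 14) = 1/(-30 - 14) = 1/(-44) = -1/44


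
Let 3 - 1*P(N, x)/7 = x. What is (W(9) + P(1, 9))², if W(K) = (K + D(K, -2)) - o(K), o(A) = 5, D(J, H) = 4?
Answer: 1156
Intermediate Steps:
P(N, x) = 21 - 7*x
W(K) = -1 + K (W(K) = (K + 4) - 1*5 = (4 + K) - 5 = -1 + K)
(W(9) + P(1, 9))² = ((-1 + 9) + (21 - 7*9))² = (8 + (21 - 63))² = (8 - 42)² = (-34)² = 1156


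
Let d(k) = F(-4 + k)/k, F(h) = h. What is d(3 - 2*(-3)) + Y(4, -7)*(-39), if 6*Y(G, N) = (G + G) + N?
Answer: -107/18 ≈ -5.9444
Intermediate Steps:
d(k) = (-4 + k)/k
Y(G, N) = G/3 + N/6 (Y(G, N) = ((G + G) + N)/6 = (2*G + N)/6 = (N + 2*G)/6 = G/3 + N/6)
d(3 - 2*(-3)) + Y(4, -7)*(-39) = (-4 + (3 - 2*(-3)))/(3 - 2*(-3)) + ((⅓)*4 + (⅙)*(-7))*(-39) = (-4 + (3 + 6))/(3 + 6) + (4/3 - 7/6)*(-39) = (-4 + 9)/9 + (⅙)*(-39) = (⅑)*5 - 13/2 = 5/9 - 13/2 = -107/18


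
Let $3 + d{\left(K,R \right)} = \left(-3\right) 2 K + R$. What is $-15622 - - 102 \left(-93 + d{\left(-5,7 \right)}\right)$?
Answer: $-21640$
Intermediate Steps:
$d{\left(K,R \right)} = -3 + R - 6 K$ ($d{\left(K,R \right)} = -3 + \left(\left(-3\right) 2 K + R\right) = -3 - \left(- R + 6 K\right) = -3 + R - 6 K$)
$-15622 - - 102 \left(-93 + d{\left(-5,7 \right)}\right) = -15622 - - 102 \left(-93 - -34\right) = -15622 - - 102 \left(-93 + \left(-3 + 7 + 30\right)\right) = -15622 - - 102 \left(-93 + 34\right) = -15622 - \left(-102\right) \left(-59\right) = -15622 - 6018 = -21640$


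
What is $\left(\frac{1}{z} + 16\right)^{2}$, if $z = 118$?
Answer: $\frac{3568321}{13924} \approx 256.27$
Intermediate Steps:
$\left(\frac{1}{z} + 16\right)^{2} = \left(\frac{1}{118} + 16\right)^{2} = \left(\frac{1889}{118}\right)^{2} = \frac{3568321}{13924}$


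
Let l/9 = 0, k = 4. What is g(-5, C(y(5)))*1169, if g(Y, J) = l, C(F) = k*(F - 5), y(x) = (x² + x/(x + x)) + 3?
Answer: 0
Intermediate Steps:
y(x) = 7/2 + x² (y(x) = (x² + x/((2*x))) + 3 = (x² + (1/(2*x))*x) + 3 = (x² + ½) + 3 = (½ + x²) + 3 = 7/2 + x²)
l = 0 (l = 9*0 = 0)
C(F) = -20 + 4*F (C(F) = 4*(F - 5) = 4*(-5 + F) = -20 + 4*F)
g(Y, J) = 0
g(-5, C(y(5)))*1169 = 0*1169 = 0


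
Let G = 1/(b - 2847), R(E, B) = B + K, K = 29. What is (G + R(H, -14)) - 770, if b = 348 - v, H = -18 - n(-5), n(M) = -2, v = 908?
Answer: -2572286/3407 ≈ -755.00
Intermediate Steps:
H = -16 (H = -18 - 1*(-2) = -18 + 2 = -16)
b = -560 (b = 348 - 1*908 = 348 - 908 = -560)
R(E, B) = 29 + B (R(E, B) = B + 29 = 29 + B)
G = -1/3407 (G = 1/(-560 - 2847) = 1/(-3407) = -1/3407 ≈ -0.00029351)
(G + R(H, -14)) - 770 = (-1/3407 + (29 - 14)) - 770 = (-1/3407 + 15) - 770 = 51104/3407 - 770 = -2572286/3407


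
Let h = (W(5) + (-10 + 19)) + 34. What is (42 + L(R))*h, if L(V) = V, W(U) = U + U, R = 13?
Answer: 2915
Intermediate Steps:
W(U) = 2*U
h = 53 (h = (2*5 + (-10 + 19)) + 34 = (10 + 9) + 34 = 19 + 34 = 53)
(42 + L(R))*h = (42 + 13)*53 = 55*53 = 2915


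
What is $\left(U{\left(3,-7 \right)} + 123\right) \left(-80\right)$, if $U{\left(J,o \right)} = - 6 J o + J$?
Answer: $-20160$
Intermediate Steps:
$U{\left(J,o \right)} = J - 6 J o$ ($U{\left(J,o \right)} = - 6 J o + J = J - 6 J o$)
$\left(U{\left(3,-7 \right)} + 123\right) \left(-80\right) = \left(3 \left(1 - -42\right) + 123\right) \left(-80\right) = \left(3 \left(1 + 42\right) + 123\right) \left(-80\right) = \left(3 \cdot 43 + 123\right) \left(-80\right) = \left(129 + 123\right) \left(-80\right) = 252 \left(-80\right) = -20160$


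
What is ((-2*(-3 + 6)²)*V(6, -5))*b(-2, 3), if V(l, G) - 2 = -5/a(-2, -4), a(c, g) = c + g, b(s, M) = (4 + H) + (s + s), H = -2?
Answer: 102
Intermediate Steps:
b(s, M) = 2 + 2*s (b(s, M) = (4 - 2) + (s + s) = 2 + 2*s)
V(l, G) = 17/6 (V(l, G) = 2 - 5/(-2 - 4) = 2 - 5/(-6) = 2 - 5*(-⅙) = 2 + ⅚ = 17/6)
((-2*(-3 + 6)²)*V(6, -5))*b(-2, 3) = (-2*(-3 + 6)²*(17/6))*(2 + 2*(-2)) = (-2*3²*(17/6))*(2 - 4) = (-2*9*(17/6))*(-2) = -18*17/6*(-2) = -51*(-2) = 102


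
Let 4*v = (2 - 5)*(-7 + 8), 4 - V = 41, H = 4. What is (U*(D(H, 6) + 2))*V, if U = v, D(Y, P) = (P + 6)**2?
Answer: 8103/2 ≈ 4051.5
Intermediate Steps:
V = -37 (V = 4 - 1*41 = 4 - 41 = -37)
D(Y, P) = (6 + P)**2
v = -3/4 (v = ((2 - 5)*(-7 + 8))/4 = (-3*1)/4 = (1/4)*(-3) = -3/4 ≈ -0.75000)
U = -3/4 ≈ -0.75000
(U*(D(H, 6) + 2))*V = -3*((6 + 6)**2 + 2)/4*(-37) = -3*(12**2 + 2)/4*(-37) = -3*(144 + 2)/4*(-37) = -3/4*146*(-37) = -219/2*(-37) = 8103/2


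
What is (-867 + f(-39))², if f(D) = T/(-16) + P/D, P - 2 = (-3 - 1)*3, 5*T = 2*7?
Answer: 1828966826449/2433600 ≈ 7.5155e+5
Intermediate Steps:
T = 14/5 (T = (2*7)/5 = (⅕)*14 = 14/5 ≈ 2.8000)
P = -10 (P = 2 + (-3 - 1)*3 = 2 - 4*3 = 2 - 12 = -10)
f(D) = -7/40 - 10/D (f(D) = (14/5)/(-16) - 10/D = (14/5)*(-1/16) - 10/D = -7/40 - 10/D)
(-867 + f(-39))² = (-867 + (-7/40 - 10/(-39)))² = (-867 + (-7/40 - 10*(-1/39)))² = (-867 + (-7/40 + 10/39))² = (-867 + 127/1560)² = (-1352393/1560)² = 1828966826449/2433600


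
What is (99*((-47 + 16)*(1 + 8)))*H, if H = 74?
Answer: -2043954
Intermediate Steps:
(99*((-47 + 16)*(1 + 8)))*H = (99*((-47 + 16)*(1 + 8)))*74 = (99*(-31*9))*74 = (99*(-279))*74 = -27621*74 = -2043954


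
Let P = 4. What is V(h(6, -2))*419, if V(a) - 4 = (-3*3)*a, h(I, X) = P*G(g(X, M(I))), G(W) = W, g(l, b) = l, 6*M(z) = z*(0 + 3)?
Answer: 31844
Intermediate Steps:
M(z) = z/2 (M(z) = (z*(0 + 3))/6 = (z*3)/6 = (3*z)/6 = z/2)
h(I, X) = 4*X
V(a) = 4 - 9*a (V(a) = 4 + (-3*3)*a = 4 - 9*a)
V(h(6, -2))*419 = (4 - 36*(-2))*419 = (4 - 9*(-8))*419 = (4 + 72)*419 = 76*419 = 31844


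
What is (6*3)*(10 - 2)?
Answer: 144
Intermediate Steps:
(6*3)*(10 - 2) = 18*8 = 144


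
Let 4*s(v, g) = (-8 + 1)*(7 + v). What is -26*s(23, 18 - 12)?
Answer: 1365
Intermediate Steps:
s(v, g) = -49/4 - 7*v/4 (s(v, g) = ((-8 + 1)*(7 + v))/4 = (-7*(7 + v))/4 = (-49 - 7*v)/4 = -49/4 - 7*v/4)
-26*s(23, 18 - 12) = -26*(-49/4 - 7/4*23) = -26*(-49/4 - 161/4) = -26*(-105/2) = 1365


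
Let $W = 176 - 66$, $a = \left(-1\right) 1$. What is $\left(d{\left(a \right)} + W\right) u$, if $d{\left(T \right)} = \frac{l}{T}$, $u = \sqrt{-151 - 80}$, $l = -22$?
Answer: $132 i \sqrt{231} \approx 2006.2 i$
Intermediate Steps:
$a = -1$
$u = i \sqrt{231}$ ($u = \sqrt{-231} = i \sqrt{231} \approx 15.199 i$)
$d{\left(T \right)} = - \frac{22}{T}$
$W = 110$
$\left(d{\left(a \right)} + W\right) u = \left(- \frac{22}{-1} + 110\right) i \sqrt{231} = \left(\left(-22\right) \left(-1\right) + 110\right) i \sqrt{231} = \left(22 + 110\right) i \sqrt{231} = 132 i \sqrt{231}$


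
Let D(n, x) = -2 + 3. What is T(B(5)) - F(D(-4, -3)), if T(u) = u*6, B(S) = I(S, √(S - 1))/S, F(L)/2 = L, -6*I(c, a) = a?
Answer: -12/5 ≈ -2.4000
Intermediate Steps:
I(c, a) = -a/6
D(n, x) = 1
F(L) = 2*L
B(S) = -√(-1 + S)/(6*S) (B(S) = (-√(S - 1)/6)/S = (-√(-1 + S)/6)/S = -√(-1 + S)/(6*S))
T(u) = 6*u
T(B(5)) - F(D(-4, -3)) = 6*(-⅙*√(-1 + 5)/5) - 2 = 6*(-⅙*⅕*√4) - 1*2 = 6*(-⅙*⅕*2) - 2 = 6*(-1/15) - 2 = -⅖ - 2 = -12/5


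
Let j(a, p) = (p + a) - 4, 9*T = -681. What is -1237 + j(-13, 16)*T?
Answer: -3484/3 ≈ -1161.3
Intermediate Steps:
T = -227/3 (T = (⅑)*(-681) = -227/3 ≈ -75.667)
j(a, p) = -4 + a + p (j(a, p) = (a + p) - 4 = -4 + a + p)
-1237 + j(-13, 16)*T = -1237 + (-4 - 13 + 16)*(-227/3) = -1237 - 1*(-227/3) = -1237 + 227/3 = -3484/3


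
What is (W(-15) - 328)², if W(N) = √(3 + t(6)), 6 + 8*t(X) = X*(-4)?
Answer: (656 - I*√3)²/4 ≈ 1.0758e+5 - 568.11*I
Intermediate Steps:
t(X) = -¾ - X/2 (t(X) = -¾ + (X*(-4))/8 = -¾ + (-4*X)/8 = -¾ - X/2)
W(N) = I*√3/2 (W(N) = √(3 + (-¾ - ½*6)) = √(3 + (-¾ - 3)) = √(3 - 15/4) = √(-¾) = I*√3/2)
(W(-15) - 328)² = (I*√3/2 - 328)² = (-328 + I*√3/2)²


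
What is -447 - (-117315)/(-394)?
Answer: -293433/394 ≈ -744.75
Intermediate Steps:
-447 - (-117315)/(-394) = -447 - (-117315)*(-1)/394 = -447 - 495*237/394 = -447 - 117315/394 = -293433/394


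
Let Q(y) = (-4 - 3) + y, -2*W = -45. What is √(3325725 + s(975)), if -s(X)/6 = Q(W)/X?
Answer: √14051187722/65 ≈ 1823.7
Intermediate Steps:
W = 45/2 (W = -½*(-45) = 45/2 ≈ 22.500)
Q(y) = -7 + y
s(X) = -93/X (s(X) = -6*(-7 + 45/2)/X = -93/X)
√(3325725 + s(975)) = √(3325725 - 93/975) = √(3325725 - 93*1/975) = √(3325725 - 31/325) = √(1080860594/325) = √14051187722/65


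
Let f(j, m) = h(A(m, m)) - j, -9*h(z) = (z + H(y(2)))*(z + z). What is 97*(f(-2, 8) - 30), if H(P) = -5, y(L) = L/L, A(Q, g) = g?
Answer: -9700/3 ≈ -3233.3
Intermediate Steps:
y(L) = 1
h(z) = -2*z*(-5 + z)/9 (h(z) = -(z - 5)*(z + z)/9 = -(-5 + z)*2*z/9 = -2*z*(-5 + z)/9)
f(j, m) = -j + 2*m*(5 - m)/9 (f(j, m) = 2*m*(5 - m)/9 - j = -j + 2*m*(5 - m)/9)
97*(f(-2, 8) - 30) = 97*((-1*(-2) - 2/9*8*(-5 + 8)) - 30) = 97*((2 - 2/9*8*3) - 30) = 97*((2 - 16/3) - 30) = 97*(-10/3 - 30) = 97*(-100/3) = -9700/3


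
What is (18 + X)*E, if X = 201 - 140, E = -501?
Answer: -39579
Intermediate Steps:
X = 61
(18 + X)*E = (18 + 61)*(-501) = 79*(-501) = -39579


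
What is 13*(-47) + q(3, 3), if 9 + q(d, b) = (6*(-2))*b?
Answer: -656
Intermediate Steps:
q(d, b) = -9 - 12*b (q(d, b) = -9 + (6*(-2))*b = -9 - 12*b)
13*(-47) + q(3, 3) = 13*(-47) + (-9 - 12*3) = -611 + (-9 - 36) = -611 - 45 = -656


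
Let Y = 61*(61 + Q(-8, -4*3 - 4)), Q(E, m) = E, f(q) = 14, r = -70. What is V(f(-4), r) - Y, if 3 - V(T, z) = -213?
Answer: -3017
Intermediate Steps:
V(T, z) = 216 (V(T, z) = 3 - 1*(-213) = 3 + 213 = 216)
Y = 3233 (Y = 61*(61 - 8) = 61*53 = 3233)
V(f(-4), r) - Y = 216 - 1*3233 = 216 - 3233 = -3017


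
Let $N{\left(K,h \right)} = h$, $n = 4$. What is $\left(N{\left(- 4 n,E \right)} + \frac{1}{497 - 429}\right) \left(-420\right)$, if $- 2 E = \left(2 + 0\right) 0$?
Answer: $- \frac{105}{17} \approx -6.1765$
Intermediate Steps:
$E = 0$ ($E = - \frac{\left(2 + 0\right) 0}{2} = - \frac{2 \cdot 0}{2} = \left(- \frac{1}{2}\right) 0 = 0$)
$\left(N{\left(- 4 n,E \right)} + \frac{1}{497 - 429}\right) \left(-420\right) = \left(0 + \frac{1}{497 - 429}\right) \left(-420\right) = \left(0 + \frac{1}{68}\right) \left(-420\right) = \frac{1}{68} \left(-420\right) = - \frac{105}{17}$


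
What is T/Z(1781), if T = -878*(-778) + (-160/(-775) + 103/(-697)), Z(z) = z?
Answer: 73796986279/192410335 ≈ 383.54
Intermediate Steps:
T = 73796986279/108035 (T = 683084 + (-160*(-1/775) + 103*(-1/697)) = 683084 + (32/155 - 103/697) = 683084 + 6339/108035 = 73796986279/108035 ≈ 6.8308e+5)
T/Z(1781) = (73796986279/108035)/1781 = (73796986279/108035)*(1/1781) = 73796986279/192410335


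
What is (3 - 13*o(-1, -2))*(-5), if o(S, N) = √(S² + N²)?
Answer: -15 + 65*√5 ≈ 130.34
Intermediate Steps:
o(S, N) = √(N² + S²)
(3 - 13*o(-1, -2))*(-5) = (3 - 13*√((-2)² + (-1)²))*(-5) = (3 - 13*√(4 + 1))*(-5) = (3 - 13*√5)*(-5) = -15 + 65*√5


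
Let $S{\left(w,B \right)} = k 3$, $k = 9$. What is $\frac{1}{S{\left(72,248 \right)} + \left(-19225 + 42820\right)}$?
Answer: $\frac{1}{23622} \approx 4.2333 \cdot 10^{-5}$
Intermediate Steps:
$S{\left(w,B \right)} = 27$ ($S{\left(w,B \right)} = 9 \cdot 3 = 27$)
$\frac{1}{S{\left(72,248 \right)} + \left(-19225 + 42820\right)} = \frac{1}{27 + \left(-19225 + 42820\right)} = \frac{1}{27 + 23595} = \frac{1}{23622}$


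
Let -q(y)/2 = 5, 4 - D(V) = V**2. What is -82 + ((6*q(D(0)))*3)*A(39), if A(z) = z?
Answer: -7102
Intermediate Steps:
D(V) = 4 - V**2
q(y) = -10 (q(y) = -2*5 = -10)
-82 + ((6*q(D(0)))*3)*A(39) = -82 + ((6*(-10))*3)*39 = -82 - 60*3*39 = -82 - 180*39 = -82 - 7020 = -7102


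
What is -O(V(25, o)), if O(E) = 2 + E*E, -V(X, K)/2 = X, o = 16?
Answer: -2502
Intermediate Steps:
V(X, K) = -2*X
O(E) = 2 + E**2
-O(V(25, o)) = -(2 + (-2*25)**2) = -(2 + (-50)**2) = -(2 + 2500) = -1*2502 = -2502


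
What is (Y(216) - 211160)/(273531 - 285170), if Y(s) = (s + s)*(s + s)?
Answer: 24536/11639 ≈ 2.1081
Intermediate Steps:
Y(s) = 4*s**2 (Y(s) = (2*s)*(2*s) = 4*s**2)
(Y(216) - 211160)/(273531 - 285170) = (4*216**2 - 211160)/(273531 - 285170) = (4*46656 - 211160)/(-11639) = (186624 - 211160)*(-1/11639) = -24536*(-1/11639) = 24536/11639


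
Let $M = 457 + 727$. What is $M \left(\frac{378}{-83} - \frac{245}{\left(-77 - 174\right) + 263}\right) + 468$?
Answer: $- \frac{7245284}{249} \approx -29098.0$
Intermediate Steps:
$M = 1184$
$M \left(\frac{378}{-83} - \frac{245}{\left(-77 - 174\right) + 263}\right) + 468 = 1184 \left(\frac{378}{-83} - \frac{245}{\left(-77 - 174\right) + 263}\right) + 468 = 1184 \left(378 \left(- \frac{1}{83}\right) - \frac{245}{-251 + 263}\right) + 468 = 1184 \left(- \frac{378}{83} - \frac{245}{12}\right) + 468 = 1184 \left(- \frac{24871}{996}\right) + 468 = - \frac{7361816}{249} + 468 = - \frac{7245284}{249}$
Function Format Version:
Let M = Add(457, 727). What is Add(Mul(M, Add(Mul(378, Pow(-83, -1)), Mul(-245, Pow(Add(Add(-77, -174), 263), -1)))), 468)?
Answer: Rational(-7245284, 249) ≈ -29098.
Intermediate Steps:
M = 1184
Add(Mul(M, Add(Mul(378, Pow(-83, -1)), Mul(-245, Pow(Add(Add(-77, -174), 263), -1)))), 468) = Add(Mul(1184, Add(Mul(378, Pow(-83, -1)), Mul(-245, Pow(Add(Add(-77, -174), 263), -1)))), 468) = Add(Mul(1184, Add(Mul(378, Rational(-1, 83)), Mul(-245, Pow(Add(-251, 263), -1)))), 468) = Add(Mul(1184, Add(Rational(-378, 83), Mul(-245, Pow(12, -1)))), 468) = Add(Mul(1184, Add(Rational(-378, 83), Mul(-245, Rational(1, 12)))), 468) = Add(Mul(1184, Add(Rational(-378, 83), Rational(-245, 12))), 468) = Add(Mul(1184, Rational(-24871, 996)), 468) = Add(Rational(-7361816, 249), 468) = Rational(-7245284, 249)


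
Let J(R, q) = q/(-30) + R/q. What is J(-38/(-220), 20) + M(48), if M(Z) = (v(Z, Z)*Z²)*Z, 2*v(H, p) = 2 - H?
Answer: -16787869943/6600 ≈ -2.5436e+6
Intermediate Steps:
v(H, p) = 1 - H/2 (v(H, p) = (2 - H)/2 = 1 - H/2)
J(R, q) = -q/30 + R/q (J(R, q) = q*(-1/30) + R/q = -q/30 + R/q)
M(Z) = Z³*(1 - Z/2) (M(Z) = ((1 - Z/2)*Z²)*Z = (Z²*(1 - Z/2))*Z = Z³*(1 - Z/2))
J(-38/(-220), 20) + M(48) = (-1/30*20 - 38/(-220)/20) + (½)*48³*(2 - 1*48) = (-⅔ - 38*(-1/220)*(1/20)) + (½)*110592*(2 - 48) = (-⅔ + (19/110)*(1/20)) + (½)*110592*(-46) = (-⅔ + 19/2200) - 2543616 = -4343/6600 - 2543616 = -16787869943/6600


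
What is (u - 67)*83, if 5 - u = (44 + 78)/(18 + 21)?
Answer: -210820/39 ≈ -5405.6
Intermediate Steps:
u = 73/39 (u = 5 - (44 + 78)/(18 + 21) = 5 - 122/39 = 73/39 ≈ 1.8718)
(u - 67)*83 = (73/39 - 67)*83 = -2540/39*83 = -210820/39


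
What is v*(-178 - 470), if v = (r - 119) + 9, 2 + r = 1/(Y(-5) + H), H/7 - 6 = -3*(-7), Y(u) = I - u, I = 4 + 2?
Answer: 1814319/25 ≈ 72573.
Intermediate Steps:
I = 6
Y(u) = 6 - u
H = 189 (H = 42 + 7*(-3*(-7)) = 42 + 7*21 = 42 + 147 = 189)
r = -399/200 (r = -2 + 1/((6 - 1*(-5)) + 189) = -2 + 1/((6 + 5) + 189) = -2 + 1/(11 + 189) = -2 + 1/200 = -399/200 ≈ -1.9950)
v = -22399/200 (v = (-399/200 - 119) + 9 = -24199/200 + 9 = -22399/200 ≈ -111.99)
v*(-178 - 470) = -22399*(-178 - 470)/200 = -22399/200*(-648) = 1814319/25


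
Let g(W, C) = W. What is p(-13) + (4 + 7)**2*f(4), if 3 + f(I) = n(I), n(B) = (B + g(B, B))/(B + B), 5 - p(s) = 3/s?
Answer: -3078/13 ≈ -236.77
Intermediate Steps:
p(s) = 5 - 3/s
n(B) = 1 (n(B) = (B + B)/(B + B) = (2*B)/((2*B)) = (2*B)*(1/(2*B)) = 1)
f(I) = -2 (f(I) = -3 + 1 = -2)
p(-13) + (4 + 7)**2*f(4) = (5 - 3/(-13)) + (4 + 7)**2*(-2) = (5 - 3*(-1/13)) + 11**2*(-2) = (5 + 3/13) + 121*(-2) = 68/13 - 242 = -3078/13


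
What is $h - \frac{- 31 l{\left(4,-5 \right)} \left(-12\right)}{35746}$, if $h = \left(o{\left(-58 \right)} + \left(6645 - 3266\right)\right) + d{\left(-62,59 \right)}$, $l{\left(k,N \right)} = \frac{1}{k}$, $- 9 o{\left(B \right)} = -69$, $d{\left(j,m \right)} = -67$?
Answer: $\frac{355994135}{107238} \approx 3319.7$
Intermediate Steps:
$o{\left(B \right)} = \frac{23}{3}$ ($o{\left(B \right)} = \left(- \frac{1}{9}\right) \left(-69\right) = \frac{23}{3}$)
$h = \frac{9959}{3}$ ($h = \left(\frac{23}{3} + \left(6645 - 3266\right)\right) - 67 = \left(\frac{23}{3} + 3379\right) - 67 = \frac{10160}{3} - 67 = \frac{9959}{3} \approx 3319.7$)
$h - \frac{- 31 l{\left(4,-5 \right)} \left(-12\right)}{35746} = \frac{9959}{3} - \frac{- \frac{31}{4} \left(-12\right)}{35746} = \frac{9959}{3} - \left(-31\right) \frac{1}{4} \left(-12\right) \frac{1}{35746} = \frac{9959}{3} - \left(- \frac{31}{4}\right) \left(-12\right) \frac{1}{35746} = \frac{9959}{3} - 93 \cdot \frac{1}{35746} = \frac{9959}{3} - \frac{93}{35746} = \frac{355994135}{107238}$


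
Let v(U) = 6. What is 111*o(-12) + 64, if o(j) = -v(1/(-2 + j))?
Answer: -602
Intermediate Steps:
o(j) = -6 (o(j) = -1*6 = -6)
111*o(-12) + 64 = 111*(-6) + 64 = -666 + 64 = -602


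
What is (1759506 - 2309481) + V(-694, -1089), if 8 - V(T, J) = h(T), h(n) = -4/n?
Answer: -190838551/347 ≈ -5.4997e+5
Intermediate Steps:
V(T, J) = 8 + 4/T (V(T, J) = 8 - (-4)/T = 8 + 4/T)
(1759506 - 2309481) + V(-694, -1089) = (1759506 - 2309481) + (8 + 4/(-694)) = -549975 + (8 + 4*(-1/694)) = -549975 + (8 - 2/347) = -549975 + 2774/347 = -190838551/347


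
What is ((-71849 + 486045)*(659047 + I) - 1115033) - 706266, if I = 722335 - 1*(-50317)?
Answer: 593002177705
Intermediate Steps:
I = 772652 (I = 722335 + 50317 = 772652)
((-71849 + 486045)*(659047 + I) - 1115033) - 706266 = ((-71849 + 486045)*(659047 + 772652) - 1115033) - 706266 = (414196*1431699 - 1115033) - 706266 = (593003999004 - 1115033) - 706266 = 593002883971 - 706266 = 593002177705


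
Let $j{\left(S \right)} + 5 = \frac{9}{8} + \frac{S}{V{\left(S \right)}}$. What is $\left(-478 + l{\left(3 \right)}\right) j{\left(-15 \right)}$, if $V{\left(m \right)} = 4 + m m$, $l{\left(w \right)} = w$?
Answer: $\frac{3429025}{1832} \approx 1871.7$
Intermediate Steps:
$V{\left(m \right)} = 4 + m^{2}$
$j{\left(S \right)} = - \frac{31}{8} + \frac{S}{4 + S^{2}}$ ($j{\left(S \right)} = -5 + \left(\frac{9}{8} + \frac{S}{4 + S^{2}}\right) = - \frac{31}{8} + \frac{S}{4 + S^{2}}$)
$\left(-478 + l{\left(3 \right)}\right) j{\left(-15 \right)} = \left(-478 + 3\right) \left(- \frac{31}{8} - \frac{15}{4 + \left(-15\right)^{2}}\right) = - 475 \left(- \frac{31}{8} - \frac{15}{4 + 225}\right) = - 475 \left(- \frac{31}{8} - \frac{15}{229}\right) = \left(-475\right) \left(- \frac{7219}{1832}\right) = \frac{3429025}{1832}$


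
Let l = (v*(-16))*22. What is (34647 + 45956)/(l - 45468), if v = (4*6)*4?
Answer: -80603/79260 ≈ -1.0169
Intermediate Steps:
v = 96 (v = 24*4 = 96)
l = -33792 (l = (96*(-16))*22 = -1536*22 = -33792)
(34647 + 45956)/(l - 45468) = (34647 + 45956)/(-33792 - 45468) = 80603/(-79260) = 80603*(-1/79260) = -80603/79260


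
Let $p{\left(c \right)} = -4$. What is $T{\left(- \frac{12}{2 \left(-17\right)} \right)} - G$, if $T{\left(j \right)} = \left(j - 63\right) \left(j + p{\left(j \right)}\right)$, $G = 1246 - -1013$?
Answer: $- \frac{586821}{289} \approx -2030.5$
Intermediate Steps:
$G = 2259$ ($G = 1246 + 1013 = 2259$)
$T{\left(j \right)} = \left(-63 + j\right) \left(-4 + j\right)$ ($T{\left(j \right)} = \left(j - 63\right) \left(j - 4\right) = \left(-63 + j\right) \left(-4 + j\right)$)
$T{\left(- \frac{12}{2 \left(-17\right)} \right)} - G = \left(252 + \left(- \frac{12}{2 \left(-17\right)}\right)^{2} - 67 \left(- \frac{12}{2 \left(-17\right)}\right)\right) - 2259 = \left(252 + \left(- \frac{12}{-34}\right)^{2} - 67 \left(- \frac{12}{-34}\right)\right) - 2259 = \left(252 + \left(\left(-12\right) \left(- \frac{1}{34}\right)\right)^{2} - 67 \left(\left(-12\right) \left(- \frac{1}{34}\right)\right)\right) - 2259 = \left(252 + \left(\frac{6}{17}\right)^{2} - \frac{402}{17}\right) - 2259 = \left(252 + \frac{36}{289} - \frac{402}{17}\right) - 2259 = \frac{66030}{289} - 2259 = - \frac{586821}{289}$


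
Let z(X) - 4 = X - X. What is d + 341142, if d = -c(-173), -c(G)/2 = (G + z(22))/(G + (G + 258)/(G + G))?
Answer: 1573014758/4611 ≈ 3.4114e+5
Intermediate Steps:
z(X) = 4 (z(X) = 4 + (X - X) = 4 + 0 = 4)
c(G) = -2*(4 + G)/(G + (258 + G)/(2*G)) (c(G) = -2*(G + 4)/(G + (G + 258)/(G + G)) = -2*(4 + G)/(G + (258 + G)/((2*G))) = -2*(4 + G)/(G + (258 + G)*(1/(2*G))) = -2*(4 + G)/(G + (258 + G)/(2*G)))
d = 8996/4611 (d = -(-4)*(-173)*(4 - 173)/(258 - 173 + 2*(-173)²) = -(-4)*(-173)*(-169)/(258 - 173 + 2*29929) = -(-4)*(-173)*(-169)/(258 - 173 + 59858) = -(-4)*(-173)*(-169)/59943 = -1*(-8996/4611) = 8996/4611 ≈ 1.9510)
d + 341142 = 8996/4611 + 341142 = 1573014758/4611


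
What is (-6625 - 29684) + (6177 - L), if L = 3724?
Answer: -33856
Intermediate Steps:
(-6625 - 29684) + (6177 - L) = (-6625 - 29684) + (6177 - 1*3724) = -36309 + (6177 - 3724) = -36309 + 2453 = -33856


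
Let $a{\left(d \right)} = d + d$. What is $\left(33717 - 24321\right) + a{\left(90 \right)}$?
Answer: $9576$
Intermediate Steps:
$a{\left(d \right)} = 2 d$
$\left(33717 - 24321\right) + a{\left(90 \right)} = \left(33717 - 24321\right) + 2 \cdot 90 = 9396 + 180 = 9576$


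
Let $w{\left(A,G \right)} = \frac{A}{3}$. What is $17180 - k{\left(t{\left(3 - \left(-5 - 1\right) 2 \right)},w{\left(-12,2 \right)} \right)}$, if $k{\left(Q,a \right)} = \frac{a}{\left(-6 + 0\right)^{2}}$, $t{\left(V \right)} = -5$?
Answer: $\frac{154621}{9} \approx 17180.0$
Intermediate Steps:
$w{\left(A,G \right)} = \frac{A}{3}$ ($w{\left(A,G \right)} = A \frac{1}{3} = \frac{A}{3}$)
$k{\left(Q,a \right)} = \frac{a}{36}$ ($k{\left(Q,a \right)} = \frac{a}{\left(-6\right)^{2}} = \frac{a}{36}$)
$17180 - k{\left(t{\left(3 - \left(-5 - 1\right) 2 \right)},w{\left(-12,2 \right)} \right)} = 17180 - \frac{\frac{1}{3} \left(-12\right)}{36} = 17180 - \frac{1}{36} \left(-4\right) = 17180 - - \frac{1}{9} = 17180 + \frac{1}{9} = \frac{154621}{9}$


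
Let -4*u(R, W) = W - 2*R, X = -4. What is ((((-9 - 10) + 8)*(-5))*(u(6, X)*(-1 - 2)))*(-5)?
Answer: 3300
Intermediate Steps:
u(R, W) = R/2 - W/4 (u(R, W) = -(W - 2*R)/4 = R/2 - W/4)
((((-9 - 10) + 8)*(-5))*(u(6, X)*(-1 - 2)))*(-5) = ((((-9 - 10) + 8)*(-5))*(((½)*6 - ¼*(-4))*(-1 - 2)))*(-5) = (((-19 + 8)*(-5))*((3 + 1)*(-3)))*(-5) = ((-11*(-5))*(4*(-3)))*(-5) = (55*(-12))*(-5) = -660*(-5) = 3300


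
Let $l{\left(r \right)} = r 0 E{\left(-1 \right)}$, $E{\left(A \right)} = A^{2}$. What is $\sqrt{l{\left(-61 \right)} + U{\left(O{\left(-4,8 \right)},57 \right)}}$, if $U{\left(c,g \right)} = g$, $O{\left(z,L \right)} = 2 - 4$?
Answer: $\sqrt{57} \approx 7.5498$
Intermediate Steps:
$O{\left(z,L \right)} = -2$
$l{\left(r \right)} = 0$ ($l{\left(r \right)} = r 0 \left(-1\right)^{2} = 0 \cdot 1 = 0$)
$\sqrt{l{\left(-61 \right)} + U{\left(O{\left(-4,8 \right)},57 \right)}} = \sqrt{0 + 57} = \sqrt{57}$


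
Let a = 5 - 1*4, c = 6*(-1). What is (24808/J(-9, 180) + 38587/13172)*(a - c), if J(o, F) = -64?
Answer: -70940933/26344 ≈ -2692.9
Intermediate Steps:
c = -6
a = 1 (a = 5 - 4 = 1)
(24808/J(-9, 180) + 38587/13172)*(a - c) = (24808/(-64) + 38587/13172)*(1 - 1*(-6)) = (24808*(-1/64) + 38587*(1/13172))*(1 + 6) = (-3101/8 + 38587/13172)*7 = -10134419/26344*7 = -70940933/26344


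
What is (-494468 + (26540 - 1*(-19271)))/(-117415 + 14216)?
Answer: 448657/103199 ≈ 4.3475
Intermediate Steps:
(-494468 + (26540 - 1*(-19271)))/(-117415 + 14216) = (-494468 + (26540 + 19271))/(-103199) = (-494468 + 45811)*(-1/103199) = -448657*(-1/103199) = 448657/103199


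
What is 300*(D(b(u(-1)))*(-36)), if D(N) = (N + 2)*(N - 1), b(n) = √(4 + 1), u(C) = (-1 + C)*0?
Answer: -32400 - 10800*√5 ≈ -56550.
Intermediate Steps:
u(C) = 0
b(n) = √5
D(N) = (-1 + N)*(2 + N) (D(N) = (2 + N)*(-1 + N) = (-1 + N)*(2 + N))
300*(D(b(u(-1)))*(-36)) = 300*((-2 + √5 + (√5)²)*(-36)) = 300*((-2 + √5 + 5)*(-36)) = 300*((3 + √5)*(-36)) = 300*(-108 - 36*√5) = -32400 - 10800*√5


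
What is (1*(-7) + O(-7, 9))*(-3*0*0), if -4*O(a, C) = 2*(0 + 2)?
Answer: 0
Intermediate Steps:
O(a, C) = -1 (O(a, C) = -(0 + 2)/2 = -2/2 = -¼*4 = -1)
(1*(-7) + O(-7, 9))*(-3*0*0) = (1*(-7) - 1)*(-3*0*0) = (-7 - 1)*(0*0) = -8*0 = 0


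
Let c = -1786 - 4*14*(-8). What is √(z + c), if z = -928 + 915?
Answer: I*√1351 ≈ 36.756*I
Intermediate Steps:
z = -13
c = -1338 (c = -1786 - 56*(-8) = -1786 - 1*(-448) = -1786 + 448 = -1338)
√(z + c) = √(-13 - 1338) = √(-1351) = I*√1351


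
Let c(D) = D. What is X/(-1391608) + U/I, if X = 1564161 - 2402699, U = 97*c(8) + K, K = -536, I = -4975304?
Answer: 260727967477/432729553052 ≈ 0.60252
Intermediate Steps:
U = 240 (U = 97*8 - 536 = 776 - 536 = 240)
X = -838538
X/(-1391608) + U/I = -838538/(-1391608) + 240/(-4975304) = -838538*(-1/1391608) + 240*(-1/4975304) = 419269/695804 - 30/621913 = 260727967477/432729553052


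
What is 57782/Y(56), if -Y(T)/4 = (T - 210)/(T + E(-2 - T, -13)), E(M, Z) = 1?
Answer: 1646787/308 ≈ 5346.7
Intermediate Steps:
Y(T) = -4*(-210 + T)/(1 + T) (Y(T) = -4*(T - 210)/(T + 1) = -4*(-210 + T)/(1 + T))
57782/Y(56) = 57782/((4*(210 - 1*56)/(1 + 56))) = 57782/((4*(210 - 56)/57)) = 57782/((4*(1/57)*154)) = 57782/(616/57) = 57782*(57/616) = 1646787/308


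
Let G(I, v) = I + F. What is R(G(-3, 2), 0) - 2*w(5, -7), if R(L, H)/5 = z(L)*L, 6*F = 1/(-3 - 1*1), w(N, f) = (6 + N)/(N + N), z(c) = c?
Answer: 126889/2880 ≈ 44.059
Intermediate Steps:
w(N, f) = (6 + N)/(2*N) (w(N, f) = (6 + N)/((2*N)) = (6 + N)*(1/(2*N)) = (6 + N)/(2*N))
F = -1/24 (F = 1/(6*(-3 - 1*1)) = 1/(6*(-3 - 1)) = (⅙)/(-4) = (⅙)*(-¼) = -1/24 ≈ -0.041667)
G(I, v) = -1/24 + I (G(I, v) = I - 1/24 = -1/24 + I)
R(L, H) = 5*L² (R(L, H) = 5*(L*L) = 5*L²)
R(G(-3, 2), 0) - 2*w(5, -7) = 5*(-1/24 - 3)² - (6 + 5)/5 = 5*(-73/24)² - 11/5 = 5*(5329/576) - 2*11/10 = 26645/576 - 11/5 = 126889/2880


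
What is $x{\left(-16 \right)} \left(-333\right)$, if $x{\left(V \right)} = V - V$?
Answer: $0$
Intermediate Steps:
$x{\left(V \right)} = 0$
$x{\left(-16 \right)} \left(-333\right) = 0 \left(-333\right) = 0$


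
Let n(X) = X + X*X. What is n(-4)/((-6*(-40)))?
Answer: 1/20 ≈ 0.050000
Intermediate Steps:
n(X) = X + X²
n(-4)/((-6*(-40))) = (-4*(1 - 4))/((-6*(-40))) = (-4*(-3))/240 = (1/240)*12 = 1/20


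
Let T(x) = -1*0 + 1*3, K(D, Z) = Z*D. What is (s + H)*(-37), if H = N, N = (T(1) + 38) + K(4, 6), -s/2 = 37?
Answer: 333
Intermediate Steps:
K(D, Z) = D*Z
s = -74 (s = -2*37 = -74)
T(x) = 3 (T(x) = 0 + 3 = 3)
N = 65 (N = (3 + 38) + 4*6 = 41 + 24 = 65)
H = 65
(s + H)*(-37) = (-74 + 65)*(-37) = -9*(-37) = 333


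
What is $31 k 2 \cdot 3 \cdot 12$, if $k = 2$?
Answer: $4464$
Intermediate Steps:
$31 k 2 \cdot 3 \cdot 12 = 31 \cdot 2 \cdot 2 \cdot 3 \cdot 12 = 31 \cdot 4 \cdot 3 \cdot 12 = 31 \cdot 12 \cdot 12 = 372 \cdot 12 = 4464$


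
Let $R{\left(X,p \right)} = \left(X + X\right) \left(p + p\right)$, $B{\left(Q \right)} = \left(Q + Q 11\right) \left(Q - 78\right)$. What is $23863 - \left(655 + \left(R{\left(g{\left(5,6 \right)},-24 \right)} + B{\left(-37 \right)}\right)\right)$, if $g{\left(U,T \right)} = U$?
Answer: $-27372$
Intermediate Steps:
$B{\left(Q \right)} = 12 Q \left(-78 + Q\right)$ ($B{\left(Q \right)} = \left(Q + 11 Q\right) \left(-78 + Q\right) = 12 Q \left(-78 + Q\right)$)
$R{\left(X,p \right)} = 4 X p$ ($R{\left(X,p \right)} = 2 X 2 p = 4 X p$)
$23863 - \left(655 + \left(R{\left(g{\left(5,6 \right)},-24 \right)} + B{\left(-37 \right)}\right)\right) = 23863 - \left(655 + \left(4 \cdot 5 \left(-24\right) + 12 \left(-37\right) \left(-78 - 37\right)\right)\right) = 23863 - \left(655 - \left(480 + 444 \left(-115\right)\right)\right) = 23863 - \left(655 + \left(-480 + 51060\right)\right) = 23863 - \left(655 + 50580\right) = 23863 - 51235 = -27372$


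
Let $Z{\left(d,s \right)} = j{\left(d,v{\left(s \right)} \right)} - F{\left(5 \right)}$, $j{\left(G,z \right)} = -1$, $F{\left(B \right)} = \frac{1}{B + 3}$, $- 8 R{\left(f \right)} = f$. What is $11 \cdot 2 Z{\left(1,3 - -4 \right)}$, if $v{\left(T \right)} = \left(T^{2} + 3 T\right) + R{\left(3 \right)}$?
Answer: $- \frac{99}{4} \approx -24.75$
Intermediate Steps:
$R{\left(f \right)} = - \frac{f}{8}$
$F{\left(B \right)} = \frac{1}{3 + B}$
$v{\left(T \right)} = - \frac{3}{8} + T^{2} + 3 T$ ($v{\left(T \right)} = \left(T^{2} + 3 T\right) - \frac{3}{8} = - \frac{3}{8} + T^{2} + 3 T$)
$Z{\left(d,s \right)} = - \frac{9}{8}$ ($Z{\left(d,s \right)} = -1 - \frac{1}{3 + 5} = -1 - \frac{1}{8} = - \frac{9}{8}$)
$11 \cdot 2 Z{\left(1,3 - -4 \right)} = 11 \cdot 2 \left(- \frac{9}{8}\right) = 22 \left(- \frac{9}{8}\right) = - \frac{99}{4}$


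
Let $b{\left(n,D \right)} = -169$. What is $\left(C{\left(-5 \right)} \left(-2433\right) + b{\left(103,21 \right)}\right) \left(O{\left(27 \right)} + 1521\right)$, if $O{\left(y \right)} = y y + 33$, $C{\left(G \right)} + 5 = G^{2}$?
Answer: $-111476607$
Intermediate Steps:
$C{\left(G \right)} = -5 + G^{2}$
$O{\left(y \right)} = 33 + y^{2}$ ($O{\left(y \right)} = y^{2} + 33 = 33 + y^{2}$)
$\left(C{\left(-5 \right)} \left(-2433\right) + b{\left(103,21 \right)}\right) \left(O{\left(27 \right)} + 1521\right) = \left(\left(-5 + \left(-5\right)^{2}\right) \left(-2433\right) - 169\right) \left(\left(33 + 27^{2}\right) + 1521\right) = \left(\left(-5 + 25\right) \left(-2433\right) - 169\right) \left(\left(33 + 729\right) + 1521\right) = \left(20 \left(-2433\right) - 169\right) \left(762 + 1521\right) = \left(-48660 - 169\right) 2283 = \left(-48829\right) 2283 = -111476607$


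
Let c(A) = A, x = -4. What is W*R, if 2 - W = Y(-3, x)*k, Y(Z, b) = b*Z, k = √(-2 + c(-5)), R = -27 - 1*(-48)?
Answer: 42 - 252*I*√7 ≈ 42.0 - 666.73*I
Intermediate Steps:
R = 21 (R = -27 + 48 = 21)
k = I*√7 (k = √(-2 - 5) = √(-7) = I*√7 ≈ 2.6458*I)
Y(Z, b) = Z*b
W = 2 - 12*I*√7 (W = 2 - (-3*(-4))*I*√7 = 2 - 12*I*√7 ≈ 2.0 - 31.749*I)
W*R = (2 - 12*I*√7)*21 = 42 - 252*I*√7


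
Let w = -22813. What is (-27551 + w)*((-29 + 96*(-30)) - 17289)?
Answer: 1017252072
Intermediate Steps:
(-27551 + w)*((-29 + 96*(-30)) - 17289) = (-27551 - 22813)*((-29 + 96*(-30)) - 17289) = -50364*((-29 - 2880) - 17289) = -50364*(-2909 - 17289) = -50364*(-20198) = 1017252072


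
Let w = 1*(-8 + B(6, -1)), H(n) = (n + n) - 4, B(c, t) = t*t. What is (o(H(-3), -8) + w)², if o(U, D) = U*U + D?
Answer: 7225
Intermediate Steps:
B(c, t) = t²
H(n) = -4 + 2*n (H(n) = 2*n - 4 = -4 + 2*n)
o(U, D) = D + U² (o(U, D) = U² + D = D + U²)
w = -7 (w = 1*(-8 + (-1)²) = 1*(-8 + 1) = 1*(-7) = -7)
(o(H(-3), -8) + w)² = ((-8 + (-4 + 2*(-3))²) - 7)² = ((-8 + (-4 - 6)²) - 7)² = ((-8 + (-10)²) - 7)² = ((-8 + 100) - 7)² = (92 - 7)² = 85² = 7225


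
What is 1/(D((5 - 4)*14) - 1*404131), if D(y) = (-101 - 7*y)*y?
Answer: -1/406917 ≈ -2.4575e-6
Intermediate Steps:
D(y) = y*(-101 - 7*y) (D(y) = (-101 - 7*y)*y = y*(-101 - 7*y))
1/(D((5 - 4)*14) - 1*404131) = 1/(-(5 - 4)*14*(101 + 7*((5 - 4)*14)) - 1*404131) = 1/(-1*14*(101 + 7*(1*14)) - 404131) = 1/(-1*14*(101 + 7*14) - 404131) = 1/(-1*14*(101 + 98) - 404131) = 1/(-1*14*199 - 404131) = 1/(-2786 - 404131) = 1/(-406917) = -1/406917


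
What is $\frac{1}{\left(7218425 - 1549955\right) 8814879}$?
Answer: $\frac{1}{49966877165130} \approx 2.0013 \cdot 10^{-14}$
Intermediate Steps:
$\frac{1}{\left(7218425 - 1549955\right) 8814879} = \frac{1}{5668470} \cdot \frac{1}{8814879} = \frac{1}{49966877165130}$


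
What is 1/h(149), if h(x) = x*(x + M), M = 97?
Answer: 1/36654 ≈ 2.7282e-5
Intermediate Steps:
h(x) = x*(97 + x) (h(x) = x*(x + 97) = x*(97 + x))
1/h(149) = 1/(149*(97 + 149)) = 1/(149*246) = 1/36654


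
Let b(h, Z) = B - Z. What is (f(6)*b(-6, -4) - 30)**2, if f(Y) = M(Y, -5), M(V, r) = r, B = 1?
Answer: 3025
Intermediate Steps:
b(h, Z) = 1 - Z
f(Y) = -5
(f(6)*b(-6, -4) - 30)**2 = (-5*(1 - 1*(-4)) - 30)**2 = (-5*(1 + 4) - 30)**2 = (-5*5 - 30)**2 = (-25 - 30)**2 = (-55)**2 = 3025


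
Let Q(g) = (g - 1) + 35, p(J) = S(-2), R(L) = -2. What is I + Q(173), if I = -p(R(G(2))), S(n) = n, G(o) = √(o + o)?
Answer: 209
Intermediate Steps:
G(o) = √2*√o (G(o) = √(2*o) = √2*√o)
p(J) = -2
I = 2 (I = -1*(-2) = 2)
Q(g) = 34 + g (Q(g) = (-1 + g) + 35 = 34 + g)
I + Q(173) = 2 + (34 + 173) = 2 + 207 = 209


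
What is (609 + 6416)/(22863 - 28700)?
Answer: -7025/5837 ≈ -1.2035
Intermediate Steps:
(609 + 6416)/(22863 - 28700) = 7025/(-5837) = 7025*(-1/5837) = -7025/5837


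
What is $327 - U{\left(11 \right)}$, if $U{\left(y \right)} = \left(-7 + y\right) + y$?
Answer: $312$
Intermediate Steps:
$U{\left(y \right)} = -7 + 2 y$
$327 - U{\left(11 \right)} = 327 - \left(-7 + 2 \cdot 11\right) = 327 - \left(-7 + 22\right) = 327 - 15 = 312$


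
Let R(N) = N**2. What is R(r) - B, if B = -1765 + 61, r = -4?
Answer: 1720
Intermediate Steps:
B = -1704
R(r) - B = (-4)**2 - 1*(-1704) = 16 + 1704 = 1720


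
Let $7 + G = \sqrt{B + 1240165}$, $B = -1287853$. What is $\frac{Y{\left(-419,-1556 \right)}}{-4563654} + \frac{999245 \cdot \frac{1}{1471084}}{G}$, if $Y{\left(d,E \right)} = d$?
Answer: $\frac{- 2277946875929 i + 616384196 \sqrt{11922}}{3356759190468 \left(2 \sqrt{11922} + 7 i\right)} \approx -7.7918 \cdot 10^{-6} - 0.0031073 i$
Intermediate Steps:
$G = -7 + 2 i \sqrt{11922}$ ($G = -7 + \sqrt{-1287853 + 1240165} = -7 + \sqrt{-47688} = -7 + 2 i \sqrt{11922} \approx -7.0 + 218.38 i$)
$\frac{Y{\left(-419,-1556 \right)}}{-4563654} + \frac{999245 \cdot \frac{1}{1471084}}{G} = - \frac{419}{-4563654} + \frac{999245 \cdot \frac{1}{1471084}}{-7 + 2 i \sqrt{11922}} = \left(-419\right) \left(- \frac{1}{4563654}\right) + \frac{999245 \cdot \frac{1}{1471084}}{-7 + 2 i \sqrt{11922}} = \frac{419}{4563654} + \frac{999245}{1471084 \left(-7 + 2 i \sqrt{11922}\right)}$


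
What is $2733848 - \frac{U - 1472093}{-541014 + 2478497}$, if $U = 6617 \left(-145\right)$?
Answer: $\frac{5296786456142}{1937483} \approx 2.7338 \cdot 10^{6}$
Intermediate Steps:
$U = -959465$
$2733848 - \frac{U - 1472093}{-541014 + 2478497} = 2733848 - \frac{-959465 - 1472093}{-541014 + 2478497} = 2733848 - - \frac{2431558}{1937483} = 2733848 + \frac{2431558}{1937483} = \frac{5296786456142}{1937483}$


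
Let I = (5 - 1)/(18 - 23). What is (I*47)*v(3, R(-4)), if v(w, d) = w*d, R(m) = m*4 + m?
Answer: 2256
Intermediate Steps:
R(m) = 5*m (R(m) = 4*m + m = 5*m)
v(w, d) = d*w
I = -⅘ (I = 4/(-5) = 4*(-⅕) = -⅘ ≈ -0.80000)
(I*47)*v(3, R(-4)) = (-⅘*47)*((5*(-4))*3) = -(-752)*3 = -188/5*(-60) = 2256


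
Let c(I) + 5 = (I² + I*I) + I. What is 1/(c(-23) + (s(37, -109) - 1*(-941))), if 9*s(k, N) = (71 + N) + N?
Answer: 3/5864 ≈ 0.00051160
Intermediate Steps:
c(I) = -5 + I + 2*I² (c(I) = -5 + ((I² + I*I) + I) = -5 + ((I² + I²) + I) = -5 + (2*I² + I) = -5 + (I + 2*I²) = -5 + I + 2*I²)
s(k, N) = 71/9 + 2*N/9 (s(k, N) = ((71 + N) + N)/9 = (71 + 2*N)/9 = 71/9 + 2*N/9)
1/(c(-23) + (s(37, -109) - 1*(-941))) = 1/((-5 - 23 + 2*(-23)²) + ((71/9 + (2/9)*(-109)) - 1*(-941))) = 1/((-5 - 23 + 2*529) + ((71/9 - 218/9) + 941)) = 1/((-5 - 23 + 1058) + (-49/3 + 941)) = 1/(1030 + 2774/3) = 1/(5864/3) = 3/5864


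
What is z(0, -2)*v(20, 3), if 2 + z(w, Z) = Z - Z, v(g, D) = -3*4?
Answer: 24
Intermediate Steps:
v(g, D) = -12
z(w, Z) = -2 (z(w, Z) = -2 + (Z - Z) = -2 + 0 = -2)
z(0, -2)*v(20, 3) = -2*(-12) = 24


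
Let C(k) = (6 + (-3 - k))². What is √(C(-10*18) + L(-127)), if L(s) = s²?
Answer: √49618 ≈ 222.75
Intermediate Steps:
C(k) = (3 - k)²
√(C(-10*18) + L(-127)) = √((-3 - 10*18)² + (-127)²) = √((-3 - 180)² + 16129) = √((-183)² + 16129) = √(33489 + 16129) = √49618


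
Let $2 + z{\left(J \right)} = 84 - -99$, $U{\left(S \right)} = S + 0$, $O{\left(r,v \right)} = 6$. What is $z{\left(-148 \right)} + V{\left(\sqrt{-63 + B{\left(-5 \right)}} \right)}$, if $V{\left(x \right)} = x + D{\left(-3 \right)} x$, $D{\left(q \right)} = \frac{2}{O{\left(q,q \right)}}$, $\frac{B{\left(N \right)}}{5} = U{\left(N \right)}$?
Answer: $181 + \frac{8 i \sqrt{22}}{3} \approx 181.0 + 12.508 i$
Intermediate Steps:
$U{\left(S \right)} = S$
$B{\left(N \right)} = 5 N$
$D{\left(q \right)} = \frac{1}{3}$ ($D{\left(q \right)} = \frac{2}{6} = 2 \cdot \frac{1}{6} = \frac{1}{3}$)
$z{\left(J \right)} = 181$ ($z{\left(J \right)} = -2 + \left(84 - -99\right) = -2 + \left(84 + 99\right) = -2 + 183 = 181$)
$V{\left(x \right)} = \frac{4 x}{3}$ ($V{\left(x \right)} = x + \frac{x}{3} = \frac{4 x}{3}$)
$z{\left(-148 \right)} + V{\left(\sqrt{-63 + B{\left(-5 \right)}} \right)} = 181 + \frac{4 \sqrt{-63 + 5 \left(-5\right)}}{3} = 181 + \frac{4 \sqrt{-63 - 25}}{3} = 181 + \frac{4 \sqrt{-88}}{3} = 181 + \frac{4 \cdot 2 i \sqrt{22}}{3} = 181 + \frac{8 i \sqrt{22}}{3}$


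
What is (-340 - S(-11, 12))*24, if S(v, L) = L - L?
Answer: -8160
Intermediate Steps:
S(v, L) = 0
(-340 - S(-11, 12))*24 = (-340 - 1*0)*24 = (-340 + 0)*24 = -340*24 = -8160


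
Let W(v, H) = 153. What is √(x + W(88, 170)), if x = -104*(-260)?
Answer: √27193 ≈ 164.90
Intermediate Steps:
x = 27040
√(x + W(88, 170)) = √(27040 + 153) = √27193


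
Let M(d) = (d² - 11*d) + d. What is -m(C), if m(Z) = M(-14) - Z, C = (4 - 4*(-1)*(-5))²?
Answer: -80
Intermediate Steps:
C = 256 (C = (4 + 4*(-5))² = (4 - 20)² = (-16)² = 256)
M(d) = d² - 10*d
m(Z) = 336 - Z (m(Z) = -14*(-10 - 14) - Z = -14*(-24) - Z = 336 - Z)
-m(C) = -(336 - 1*256) = -(336 - 256) = -1*80 = -80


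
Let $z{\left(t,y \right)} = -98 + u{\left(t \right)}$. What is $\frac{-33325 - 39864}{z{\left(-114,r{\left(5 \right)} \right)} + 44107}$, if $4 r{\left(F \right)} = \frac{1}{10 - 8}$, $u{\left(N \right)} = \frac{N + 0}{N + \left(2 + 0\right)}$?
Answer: $- \frac{4098584}{2464561} \approx -1.663$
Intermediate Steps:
$u{\left(N \right)} = \frac{N}{2 + N}$ ($u{\left(N \right)} = \frac{N}{N + 2} = \frac{N}{2 + N}$)
$r{\left(F \right)} = \frac{1}{8}$ ($r{\left(F \right)} = \frac{1}{4 \left(10 - 8\right)} = \frac{1}{4 \cdot 2} = \frac{1}{4} \cdot \frac{1}{2} = \frac{1}{8}$)
$z{\left(t,y \right)} = -98 + \frac{t}{2 + t}$
$\frac{-33325 - 39864}{z{\left(-114,r{\left(5 \right)} \right)} + 44107} = \frac{-33325 - 39864}{\frac{-196 - -11058}{2 - 114} + 44107} = - \frac{73189}{\frac{-196 + 11058}{-112} + 44107} = - \frac{73189}{\left(- \frac{1}{112}\right) 10862 + 44107} = - \frac{73189}{- \frac{5431}{56} + 44107} = - \frac{73189}{\frac{2464561}{56}} = \left(-73189\right) \frac{56}{2464561} = - \frac{4098584}{2464561}$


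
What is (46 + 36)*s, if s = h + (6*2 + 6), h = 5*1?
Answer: 1886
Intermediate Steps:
h = 5
s = 23 (s = 5 + (6*2 + 6) = 5 + (12 + 6) = 5 + 18 = 23)
(46 + 36)*s = (46 + 36)*23 = 82*23 = 1886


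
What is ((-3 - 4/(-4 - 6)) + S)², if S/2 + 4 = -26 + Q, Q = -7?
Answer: 146689/25 ≈ 5867.6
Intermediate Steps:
S = -74 (S = -8 + 2*(-26 - 7) = -8 + 2*(-33) = -8 - 66 = -74)
((-3 - 4/(-4 - 6)) + S)² = ((-3 - 4/(-4 - 6)) - 74)² = ((-3 - 4/(-10)) - 74)² = ((-3 - ⅒*(-4)) - 74)² = ((-3 + ⅖) - 74)² = (-13/5 - 74)² = (-383/5)² = 146689/25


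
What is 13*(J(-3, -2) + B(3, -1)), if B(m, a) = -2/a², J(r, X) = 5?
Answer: 39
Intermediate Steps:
B(m, a) = -2/a²
13*(J(-3, -2) + B(3, -1)) = 13*(5 - 2/(-1)²) = 13*(5 - 2*1) = 13*(5 - 2) = 13*3 = 39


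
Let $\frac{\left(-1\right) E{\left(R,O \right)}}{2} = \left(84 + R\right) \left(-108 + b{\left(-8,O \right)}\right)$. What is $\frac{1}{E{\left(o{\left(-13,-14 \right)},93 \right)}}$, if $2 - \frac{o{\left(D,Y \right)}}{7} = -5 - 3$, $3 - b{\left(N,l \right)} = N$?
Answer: $\frac{1}{29876} \approx 3.3472 \cdot 10^{-5}$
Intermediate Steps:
$b{\left(N,l \right)} = 3 - N$
$o{\left(D,Y \right)} = 70$ ($o{\left(D,Y \right)} = 14 - 7 \left(-5 - 3\right) = 14 - -56 = 14 + 56 = 70$)
$E{\left(R,O \right)} = 16296 + 194 R$ ($E{\left(R,O \right)} = - 2 \left(84 + R\right) \left(-108 + \left(3 - -8\right)\right) = - 2 \left(84 + R\right) \left(-108 + \left(3 + 8\right)\right) = - 2 \left(84 + R\right) \left(-108 + 11\right) = - 2 \left(84 + R\right) \left(-97\right) = - 2 \left(-8148 - 97 R\right) = 16296 + 194 R$)
$\frac{1}{E{\left(o{\left(-13,-14 \right)},93 \right)}} = \frac{1}{16296 + 194 \cdot 70} = \frac{1}{16296 + 13580} = \frac{1}{29876}$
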